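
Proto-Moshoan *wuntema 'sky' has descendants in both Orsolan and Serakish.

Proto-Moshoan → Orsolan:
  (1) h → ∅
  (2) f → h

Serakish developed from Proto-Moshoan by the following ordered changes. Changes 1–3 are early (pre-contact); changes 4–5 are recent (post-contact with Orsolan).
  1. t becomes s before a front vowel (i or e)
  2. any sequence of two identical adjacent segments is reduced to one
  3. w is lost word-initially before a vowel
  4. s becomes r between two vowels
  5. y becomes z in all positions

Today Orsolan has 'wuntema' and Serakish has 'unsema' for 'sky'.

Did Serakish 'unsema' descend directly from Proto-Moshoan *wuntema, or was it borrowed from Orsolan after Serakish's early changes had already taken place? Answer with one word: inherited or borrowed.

inherited

If inherited, *wuntema would pass through all of Serakish's changes:
Serakish: start from *wuntema.
  rule 1 (palatalisation): wuntema → wunsema
  rule 2: no change — wunsema
  rule 3 (glide loss): wunsema → unsema
  rule 4: no change — unsema
  rule 5: no change — unsema
  ⇒ Serakish unsema
If borrowed from Orsolan 'wuntema' after the early changes, it would undergo only the recent ones:
  rule 4 (rhotacism): no change (wuntema)
  rule 5 (unconditioned shift): no change (wuntema)
  ⇒ as a loan: wuntema
Serakish 'unsema' matches the inherited outcome exactly, so it is an inherited cognate, not a loan.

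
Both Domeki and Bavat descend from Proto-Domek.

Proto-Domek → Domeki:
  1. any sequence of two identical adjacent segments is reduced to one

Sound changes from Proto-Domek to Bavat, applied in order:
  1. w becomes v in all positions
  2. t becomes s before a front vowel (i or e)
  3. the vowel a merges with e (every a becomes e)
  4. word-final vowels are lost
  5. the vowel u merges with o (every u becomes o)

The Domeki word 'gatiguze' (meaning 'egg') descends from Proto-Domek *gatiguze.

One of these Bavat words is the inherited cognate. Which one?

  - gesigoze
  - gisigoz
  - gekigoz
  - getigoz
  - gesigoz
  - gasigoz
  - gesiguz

gesigoz

Bavat: start from *gatiguze.
  rule 1: no change — gatiguze
  rule 2 (palatalisation): gatiguze → gasiguze
  rule 3 (vowel merger): gasiguze → gesiguze
  rule 4 (apocope): gesiguze → gesiguz
  rule 5 (vowel merger): gesiguz → gesigoz
  ⇒ Bavat gesigoz
The other candidates each miss or misapply at least one Bavat change.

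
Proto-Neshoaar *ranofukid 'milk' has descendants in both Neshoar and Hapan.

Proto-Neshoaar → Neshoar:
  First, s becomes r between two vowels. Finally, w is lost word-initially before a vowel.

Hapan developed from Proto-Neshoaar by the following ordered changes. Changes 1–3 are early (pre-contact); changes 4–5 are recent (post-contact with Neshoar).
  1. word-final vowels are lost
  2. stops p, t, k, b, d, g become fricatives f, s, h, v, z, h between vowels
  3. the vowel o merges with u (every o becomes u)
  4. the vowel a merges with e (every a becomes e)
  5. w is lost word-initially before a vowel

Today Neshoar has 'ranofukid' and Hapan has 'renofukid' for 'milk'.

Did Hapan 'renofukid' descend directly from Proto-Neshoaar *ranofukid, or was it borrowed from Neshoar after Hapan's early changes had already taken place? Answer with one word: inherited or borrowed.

If inherited, *ranofukid would pass through all of Hapan's changes:
Hapan: *ranofukid
  ranofukid (rule 1 does not apply)
  ranofukid → ranofuhid   [intervocalic lenition]
  ranofuhid → ranufuhid   [vowel merger]
  ranufuhid → renufuhid   [vowel merger]
  renufuhid (rule 5 does not apply)
  giving Hapan renufuhid.
If borrowed from Neshoar 'ranofukid' after the early changes, it would undergo only the recent ones:
  rule 4 (vowel merger): ranofukid → renofukid
  rule 5 (glide loss): no change (renofukid)
  ⇒ as a loan: renofukid
Hapan 'renofukid' matches the loan outcome 'renofukid', not the inherited 'renufuhid' — it skipped the early Hapan changes, so it was borrowed from Neshoar.

borrowed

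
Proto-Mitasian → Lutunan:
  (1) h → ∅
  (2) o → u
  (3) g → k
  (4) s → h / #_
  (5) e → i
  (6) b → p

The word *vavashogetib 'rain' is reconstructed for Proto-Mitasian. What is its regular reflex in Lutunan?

vavasukitip

Lutunan: *vavashogetib > vavasogetib > vavasugetib > vavasuketib > vavasukitib > vavasukitip  (by h-loss, vowel merger, unconditioned shift, vowel merger, unconditioned shift)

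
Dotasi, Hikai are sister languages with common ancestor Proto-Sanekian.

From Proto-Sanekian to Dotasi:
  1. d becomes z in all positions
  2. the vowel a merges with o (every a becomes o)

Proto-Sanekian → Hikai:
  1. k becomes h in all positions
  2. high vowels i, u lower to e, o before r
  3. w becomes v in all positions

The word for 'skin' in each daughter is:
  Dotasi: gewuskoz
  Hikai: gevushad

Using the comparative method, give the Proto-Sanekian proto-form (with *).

Position 3: Dotasi has w, Hikai has v. Dotasi preserves w here (none of its changes turn any other segment into w), so the proto-segment is *w.
Position 6: Dotasi has k, Hikai has h. Dotasi preserves k here (none of its changes turn any other segment into k), so the proto-segment is *k.
Position 8: Dotasi has z, Hikai has d. Hikai preserves d here (none of its changes turn any other segment into d), so the proto-segment is *d.
This points to *gewuskad. Verify forward in each daughter:
Dotasi: start from *gewuskad.
  rule 1 (unconditioned shift): gewuskad → gewuskaz
  rule 2 (vowel merger): gewuskaz → gewuskoz
  ⇒ Dotasi gewuskoz
Hikai: start from *gewuskad.
  rule 1 (unconditioned shift): gewuskad → gewushad
  rule 2: no change — gewushad
  rule 3 (unconditioned shift): gewushad → gevushad
  ⇒ Hikai gevushad
*gewuskad is the unique common source.

*gewuskad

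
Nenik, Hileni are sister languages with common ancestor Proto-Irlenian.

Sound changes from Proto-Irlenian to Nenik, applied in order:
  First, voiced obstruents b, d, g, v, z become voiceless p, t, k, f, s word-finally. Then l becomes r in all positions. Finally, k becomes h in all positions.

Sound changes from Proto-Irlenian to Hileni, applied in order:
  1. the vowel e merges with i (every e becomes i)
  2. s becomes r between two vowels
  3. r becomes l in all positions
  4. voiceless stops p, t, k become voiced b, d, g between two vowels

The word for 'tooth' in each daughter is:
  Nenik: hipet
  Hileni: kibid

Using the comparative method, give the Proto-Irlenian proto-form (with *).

*kiped

Position 1: Nenik has h, Hileni has k. Hileni preserves k here (none of its changes turn any other segment into k), so the proto-segment is *k.
Position 5: Nenik has t, Hileni has d. Taking the neighbouring segments as reconstructed: Nenik t could go back to *t or *d; Hileni d can only go back to *d — the one source consistent with every daughter is *d.
Continuing position by position gives *kiped; check it forward:
Nenik: *kiped
  kiped → kipet   [final devoicing]
  kipet (rule 2 does not apply)
  kipet → hipet   [unconditioned shift]
  giving Nenik hipet.
Hileni: *kiped
  kiped → kipid   [vowel merger]
  kipid (rule 2 does not apply)
  kipid (rule 3 does not apply)
  kipid → kibid   [intervocalic voicing]
  giving Hileni kibid.
*kiped is the unique common source.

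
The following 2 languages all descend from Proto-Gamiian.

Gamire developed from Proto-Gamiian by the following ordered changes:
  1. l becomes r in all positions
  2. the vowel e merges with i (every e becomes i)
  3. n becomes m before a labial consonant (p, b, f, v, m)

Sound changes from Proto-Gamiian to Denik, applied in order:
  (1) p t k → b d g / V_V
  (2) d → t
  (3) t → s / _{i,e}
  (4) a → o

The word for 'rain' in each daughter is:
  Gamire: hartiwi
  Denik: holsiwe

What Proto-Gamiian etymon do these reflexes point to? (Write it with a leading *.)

Position 4: Gamire has t, Denik has s. Gamire preserves t here (none of its changes turn any other segment into t), so the proto-segment is *t.
Position 2: Gamire has a, Denik has o. Gamire preserves a here (none of its changes turn any other segment into a), so the proto-segment is *a.
Verify the candidate proto-form against each daughter:
Gamire: start from *haltiwe.
  rule 1 (unconditioned shift): haltiwe → hartiwe
  rule 2 (vowel merger): hartiwe → hartiwi
  rule 3: no change — hartiwi
  ⇒ Gamire hartiwi
Denik: *haltiwe > halsiwe > holsiwe  (by palatalisation, vowel merger)
Only *haltiwe yields all of Gamire hartiwi, Denik holsiwe.

*haltiwe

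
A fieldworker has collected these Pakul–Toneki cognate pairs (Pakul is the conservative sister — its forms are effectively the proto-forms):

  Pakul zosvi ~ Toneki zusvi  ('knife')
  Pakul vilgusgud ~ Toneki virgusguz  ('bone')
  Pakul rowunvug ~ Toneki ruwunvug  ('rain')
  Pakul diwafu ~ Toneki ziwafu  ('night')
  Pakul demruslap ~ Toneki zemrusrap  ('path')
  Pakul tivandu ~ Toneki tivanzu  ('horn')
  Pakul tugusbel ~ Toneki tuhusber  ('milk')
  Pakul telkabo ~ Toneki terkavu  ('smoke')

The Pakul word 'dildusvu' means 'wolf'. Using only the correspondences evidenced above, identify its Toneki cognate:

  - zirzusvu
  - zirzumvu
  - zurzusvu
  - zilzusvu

diwafu ~ ziwafu — Pakul d corresponds to Toneki z word-initially before a front vowel.
vilgusgud ~ virgusguz, telkabo ~ terkavu — Pakul l corresponds to Toneki r after a vowel, before a consonant other than r, m, n, p, b, f, v.
tivandu ~ tivanzu — Pakul d corresponds to Toneki z after a consonant, before a back vowel.
Applying these to Pakul 'dildusvu':
  dildusvu → zildusvu   (d→z word-initially before a front vowel)
  zildusvu → zirdusvu   (l→r after a vowel, before a consonant other than r, m, n, p, b, f, v)
  zirdusvu → zirzusvu   (d→z after a consonant, before a back vowel)
So the Toneki cognate is 'zirzusvu'.

zirzusvu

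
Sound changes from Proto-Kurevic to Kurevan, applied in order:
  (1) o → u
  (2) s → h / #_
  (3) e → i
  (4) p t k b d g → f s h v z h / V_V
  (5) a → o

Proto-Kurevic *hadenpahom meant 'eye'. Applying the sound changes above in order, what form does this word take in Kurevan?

hozinpohum

Kurevan: start from *hadenpahom.
  rule 1 (vowel merger): hadenpahom → hadenpahum
  rule 2: no change — hadenpahum
  rule 3 (vowel merger): hadenpahum → hadinpahum
  rule 4 (intervocalic lenition): hadinpahum → hazinpahum
  rule 5 (vowel merger): hazinpahum → hozinpohum
  ⇒ Kurevan hozinpohum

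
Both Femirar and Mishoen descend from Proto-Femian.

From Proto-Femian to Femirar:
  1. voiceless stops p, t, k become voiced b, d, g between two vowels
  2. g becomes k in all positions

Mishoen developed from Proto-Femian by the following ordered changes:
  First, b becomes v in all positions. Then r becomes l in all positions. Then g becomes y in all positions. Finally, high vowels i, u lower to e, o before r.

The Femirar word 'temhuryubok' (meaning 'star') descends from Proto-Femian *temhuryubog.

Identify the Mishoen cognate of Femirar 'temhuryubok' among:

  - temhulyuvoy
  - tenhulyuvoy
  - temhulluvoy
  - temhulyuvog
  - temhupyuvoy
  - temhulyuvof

temhulyuvoy

Mishoen: *temhuryubog > temhuryuvog > temhulyuvog > temhulyuvoy  (by unconditioned shift, unconditioned shift, unconditioned shift)
The other candidates each miss or misapply at least one Mishoen change.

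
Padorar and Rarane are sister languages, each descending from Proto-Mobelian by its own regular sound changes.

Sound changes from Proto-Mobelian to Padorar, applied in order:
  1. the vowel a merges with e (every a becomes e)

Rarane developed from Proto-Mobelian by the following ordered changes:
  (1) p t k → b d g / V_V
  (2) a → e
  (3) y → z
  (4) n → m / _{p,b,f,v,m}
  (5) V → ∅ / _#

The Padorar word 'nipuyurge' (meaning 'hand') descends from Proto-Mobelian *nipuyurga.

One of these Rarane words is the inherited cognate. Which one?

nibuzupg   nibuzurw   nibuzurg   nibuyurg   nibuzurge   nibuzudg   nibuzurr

nibuzurg

Rarane: *nipuyurga
  nipuyurga → nibuyurga   [intervocalic voicing]
  nibuyurga → nibuyurge   [vowel merger]
  nibuyurge → nibuzurge   [unconditioned shift]
  nibuzurge (rule 4 does not apply)
  nibuzurge → nibuzurg   [apocope]
  giving Rarane nibuzurg.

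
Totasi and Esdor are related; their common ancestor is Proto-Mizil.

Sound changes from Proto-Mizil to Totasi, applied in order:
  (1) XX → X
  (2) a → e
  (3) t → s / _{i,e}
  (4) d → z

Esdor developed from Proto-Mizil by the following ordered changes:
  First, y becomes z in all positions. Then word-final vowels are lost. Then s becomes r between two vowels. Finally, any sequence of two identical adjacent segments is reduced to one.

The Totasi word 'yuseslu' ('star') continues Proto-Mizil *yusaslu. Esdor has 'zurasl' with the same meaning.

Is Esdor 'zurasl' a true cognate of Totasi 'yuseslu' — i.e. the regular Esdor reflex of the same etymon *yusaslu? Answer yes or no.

yes

Derive the expected Esdor reflex of *yusaslu:
Esdor: *yusaslu
  yusaslu → zusaslu   [unconditioned shift]
  zusaslu → zusasl   [apocope]
  zusasl → zurasl   [rhotacism]
  zurasl (rule 4 does not apply)
  giving Esdor zurasl.
Esdor 'zurasl' matches the regular reflex exactly, so the pair is cognate.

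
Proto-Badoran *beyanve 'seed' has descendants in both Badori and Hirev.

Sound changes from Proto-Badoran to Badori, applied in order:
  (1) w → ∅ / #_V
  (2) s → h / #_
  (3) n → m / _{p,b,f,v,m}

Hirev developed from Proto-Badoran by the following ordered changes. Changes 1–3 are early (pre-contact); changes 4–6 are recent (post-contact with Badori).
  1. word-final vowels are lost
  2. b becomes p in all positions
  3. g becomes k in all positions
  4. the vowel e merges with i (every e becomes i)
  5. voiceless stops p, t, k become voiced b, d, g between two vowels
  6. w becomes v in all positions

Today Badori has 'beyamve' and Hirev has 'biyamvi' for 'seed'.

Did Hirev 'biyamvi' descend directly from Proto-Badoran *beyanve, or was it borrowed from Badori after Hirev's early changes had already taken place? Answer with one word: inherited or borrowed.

If inherited, *beyanve would pass through all of Hirev's changes:
Hirev: *beyanve > beyanv > peyanv > piyanv  (by apocope, unconditioned shift, vowel merger)
If borrowed from Badori 'beyamve' after the early changes, it would undergo only the recent ones:
  rule 4 (vowel merger): beyamve → biyamvi
  rule 5 (intervocalic voicing): no change (biyamvi)
  rule 6 (unconditioned shift): no change (biyamvi)
  ⇒ as a loan: biyamvi
Hirev 'biyamvi' matches the loan outcome 'biyamvi', not the inherited 'piyanv' — it skipped the early Hirev changes, so it was borrowed from Badori.

borrowed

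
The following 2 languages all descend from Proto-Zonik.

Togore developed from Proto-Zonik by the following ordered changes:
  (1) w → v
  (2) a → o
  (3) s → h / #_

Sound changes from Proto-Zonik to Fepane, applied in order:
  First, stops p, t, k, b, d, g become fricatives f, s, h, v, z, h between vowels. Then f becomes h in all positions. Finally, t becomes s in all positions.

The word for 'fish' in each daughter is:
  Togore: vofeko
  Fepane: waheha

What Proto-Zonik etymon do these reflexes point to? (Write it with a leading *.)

*wafeka

Position 2: Togore has o, Fepane has a. Fepane preserves a here (none of its changes turn any other segment into a), so the proto-segment is *a.
Position 6: Togore has o, Fepane has a. Fepane preserves a here (none of its changes turn any other segment into a), so the proto-segment is *a.
Position 3: Togore has f, Fepane has h. Togore preserves f here (none of its changes turn any other segment into f), so the proto-segment is *f.
Continuing position by position gives *wafeka; check it forward:
Togore: *wafeka
  wafeka → vafeka   [unconditioned shift]
  vafeka → vofeko   [vowel merger]
  vofeko (rule 3 does not apply)
  giving Togore vofeko.
Fepane: *wafeka > wafeha > waheha  (by intervocalic lenition, unconditioned shift)
No other proto-form is consistent with every reflex, so the reconstruction is *wafeka.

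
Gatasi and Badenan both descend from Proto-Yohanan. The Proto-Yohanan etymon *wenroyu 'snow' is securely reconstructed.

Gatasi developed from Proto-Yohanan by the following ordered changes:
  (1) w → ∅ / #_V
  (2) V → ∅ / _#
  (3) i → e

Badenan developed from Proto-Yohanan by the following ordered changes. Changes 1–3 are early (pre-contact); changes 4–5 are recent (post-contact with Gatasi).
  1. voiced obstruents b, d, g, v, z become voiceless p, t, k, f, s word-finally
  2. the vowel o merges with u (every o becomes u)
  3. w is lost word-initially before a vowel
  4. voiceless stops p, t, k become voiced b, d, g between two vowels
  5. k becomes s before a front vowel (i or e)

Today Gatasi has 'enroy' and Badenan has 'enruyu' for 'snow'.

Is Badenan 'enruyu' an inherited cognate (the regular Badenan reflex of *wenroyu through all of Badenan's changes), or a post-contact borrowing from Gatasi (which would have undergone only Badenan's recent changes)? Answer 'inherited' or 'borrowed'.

inherited

If inherited, *wenroyu would pass through all of Badenan's changes:
Badenan: *wenroyu > wenruyu > enruyu  (by vowel merger, glide loss)
If borrowed from Gatasi 'enroy' after the early changes, it would undergo only the recent ones:
  rule 4 (intervocalic voicing): no change (enroy)
  rule 5 (palatalisation): no change (enroy)
  ⇒ as a loan: enroy
Badenan 'enruyu' matches the inherited outcome exactly, so it is an inherited cognate, not a loan.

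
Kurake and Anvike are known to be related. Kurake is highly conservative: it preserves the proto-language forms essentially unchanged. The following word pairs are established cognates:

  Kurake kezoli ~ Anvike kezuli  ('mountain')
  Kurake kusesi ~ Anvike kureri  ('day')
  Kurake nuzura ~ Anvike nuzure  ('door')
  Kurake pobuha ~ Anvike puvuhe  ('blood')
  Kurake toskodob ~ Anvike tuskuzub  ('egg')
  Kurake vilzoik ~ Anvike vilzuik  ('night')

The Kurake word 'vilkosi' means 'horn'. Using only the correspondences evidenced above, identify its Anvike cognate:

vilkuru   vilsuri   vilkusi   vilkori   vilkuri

kezoli ~ kezuli, toskodob ~ tuskuzub — Kurake o corresponds to Anvike u after a consonant, before a consonant other than r, m, n, p, b, f, v.
kusesi ~ kureri — Kurake s corresponds to Anvike r between vowels (before a front vowel).
Applying these to Kurake 'vilkosi':
  vilkosi → vilkusi   (o→u after a consonant, before a consonant other than r, m, n, p, b, f, v)
  vilkusi → vilkuri   (s→r between vowels (before a front vowel))
So the Anvike cognate is 'vilkuri'.

vilkuri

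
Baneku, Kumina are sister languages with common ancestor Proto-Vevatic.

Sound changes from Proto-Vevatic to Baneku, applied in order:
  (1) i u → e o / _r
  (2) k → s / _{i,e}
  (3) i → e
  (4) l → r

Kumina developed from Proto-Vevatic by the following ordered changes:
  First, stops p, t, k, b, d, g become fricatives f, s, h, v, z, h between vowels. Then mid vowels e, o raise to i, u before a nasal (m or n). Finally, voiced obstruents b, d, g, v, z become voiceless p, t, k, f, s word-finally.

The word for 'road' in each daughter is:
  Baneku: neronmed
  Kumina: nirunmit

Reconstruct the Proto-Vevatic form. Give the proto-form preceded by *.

Position 7: Baneku has e, Kumina has i. Taking the neighbouring segments as reconstructed: Baneku e could go back to *e or *i; Kumina i can only go back to *i — the one source consistent with every daughter is *i.
Position 2: Baneku has e, Kumina has i. Taking the neighbouring segments as reconstructed: Baneku e could go back to *e or *i; Kumina i can only go back to *i — the one source consistent with every daughter is *i.
Position 4: Baneku has o, Kumina has u. Taking the neighbouring segments as reconstructed: Baneku o can only go back to *o; Kumina u could go back to *o or *u — the one source consistent with every daughter is *o.
This points to *nironmid. Verify forward in each daughter:
Baneku: start from *nironmid.
  rule 1 (pre-rhotic lowering): nironmid → neronmid
  rule 2: no change — neronmid
  rule 3 (vowel merger): neronmid → neronmed
  rule 4: no change — neronmed
  ⇒ Baneku neronmed
Kumina: *nironmid > nirunmid > nirunmit  (by pre-nasal raising, final devoicing)
Only *nironmid yields all of Baneku neronmed, Kumina nirunmit.

*nironmid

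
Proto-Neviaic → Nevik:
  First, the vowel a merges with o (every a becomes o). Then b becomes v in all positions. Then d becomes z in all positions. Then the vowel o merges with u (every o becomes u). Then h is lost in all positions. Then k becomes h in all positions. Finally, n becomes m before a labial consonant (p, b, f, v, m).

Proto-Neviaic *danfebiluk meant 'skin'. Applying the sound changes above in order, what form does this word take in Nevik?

zumfeviluh

Nevik: start from *danfebiluk.
  rule 1 (vowel merger): danfebiluk → donfebiluk
  rule 2 (unconditioned shift): donfebiluk → donfeviluk
  rule 3 (unconditioned shift): donfeviluk → zonfeviluk
  rule 4 (vowel merger): zonfeviluk → zunfeviluk
  rule 5: no change — zunfeviluk
  rule 6 (unconditioned shift): zunfeviluk → zunfeviluh
  rule 7 (nasal place assimilation): zunfeviluh → zumfeviluh
  ⇒ Nevik zumfeviluh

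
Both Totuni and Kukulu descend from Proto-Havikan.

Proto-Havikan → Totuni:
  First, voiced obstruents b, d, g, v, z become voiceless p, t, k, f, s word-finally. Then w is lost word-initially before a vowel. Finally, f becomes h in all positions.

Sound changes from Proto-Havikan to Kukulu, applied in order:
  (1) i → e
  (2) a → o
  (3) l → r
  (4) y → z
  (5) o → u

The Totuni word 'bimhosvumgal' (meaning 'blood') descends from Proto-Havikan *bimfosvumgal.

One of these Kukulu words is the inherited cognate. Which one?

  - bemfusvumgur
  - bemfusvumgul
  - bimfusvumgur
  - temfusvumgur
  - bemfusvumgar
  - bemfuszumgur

Kukulu: *bimfosvumgal
  bimfosvumgal → bemfosvumgal   [vowel merger]
  bemfosvumgal → bemfosvumgol   [vowel merger]
  bemfosvumgol → bemfosvumgor   [unconditioned shift]
  bemfosvumgor (rule 4 does not apply)
  bemfosvumgor → bemfusvumgur   [vowel merger]
  giving Kukulu bemfusvumgur.

bemfusvumgur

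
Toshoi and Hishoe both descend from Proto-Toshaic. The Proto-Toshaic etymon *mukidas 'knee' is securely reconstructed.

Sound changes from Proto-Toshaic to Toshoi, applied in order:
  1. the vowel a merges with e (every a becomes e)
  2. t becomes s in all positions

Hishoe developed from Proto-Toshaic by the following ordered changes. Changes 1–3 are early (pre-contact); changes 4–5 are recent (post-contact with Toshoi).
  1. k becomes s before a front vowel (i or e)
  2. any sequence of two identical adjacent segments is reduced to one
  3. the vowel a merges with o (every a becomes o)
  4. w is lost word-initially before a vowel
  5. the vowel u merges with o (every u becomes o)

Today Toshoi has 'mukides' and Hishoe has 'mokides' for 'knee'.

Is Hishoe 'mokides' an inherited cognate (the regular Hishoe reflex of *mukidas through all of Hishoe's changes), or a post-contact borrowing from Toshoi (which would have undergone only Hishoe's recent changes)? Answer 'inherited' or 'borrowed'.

If inherited, *mukidas would pass through all of Hishoe's changes:
Hishoe: start from *mukidas.
  rule 1 (palatalisation): mukidas → musidas
  rule 2: no change — musidas
  rule 3 (vowel merger): musidas → musidos
  rule 4: no change — musidos
  rule 5 (vowel merger): musidos → mosidos
  ⇒ Hishoe mosidos
If borrowed from Toshoi 'mukides' after the early changes, it would undergo only the recent ones:
  rule 4 (glide loss): no change (mukides)
  rule 5 (vowel merger): mukides → mokides
  ⇒ as a loan: mokides
Hishoe 'mokides' matches the loan outcome 'mokides', not the inherited 'mosidos' — it skipped the early Hishoe changes, so it was borrowed from Toshoi.

borrowed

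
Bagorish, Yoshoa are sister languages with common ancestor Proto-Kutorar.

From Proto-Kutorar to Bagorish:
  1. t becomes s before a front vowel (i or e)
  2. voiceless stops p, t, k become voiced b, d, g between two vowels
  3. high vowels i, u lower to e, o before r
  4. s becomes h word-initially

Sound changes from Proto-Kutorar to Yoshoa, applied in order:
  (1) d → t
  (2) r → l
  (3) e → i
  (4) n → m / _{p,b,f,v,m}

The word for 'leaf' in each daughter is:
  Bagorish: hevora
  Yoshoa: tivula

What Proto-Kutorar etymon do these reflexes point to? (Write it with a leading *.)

Position 4: Bagorish has o, Yoshoa has u. Yoshoa preserves u here (none of its changes turn any other segment into u), so the proto-segment is *u.
Position 5: Bagorish has r, Yoshoa has l. Bagorish preserves r here (none of its changes turn any other segment into r), so the proto-segment is *r.
Position 1: Bagorish has h, Yoshoa has t. Taking the neighbouring segments as reconstructed: Bagorish h could go back to *t or *s or *h; Yoshoa t could go back to *t or *d — the one source consistent with every daughter is *t.
This points to *tevura. Verify forward in each daughter:
Bagorish: *tevura > sevura > sevora > hevora  (by palatalisation, pre-rhotic lowering, debuccalisation)
Yoshoa: *tevura > tevula > tivula  (by unconditioned shift, vowel merger)
No other proto-form is consistent with every reflex, so the reconstruction is *tevura.

*tevura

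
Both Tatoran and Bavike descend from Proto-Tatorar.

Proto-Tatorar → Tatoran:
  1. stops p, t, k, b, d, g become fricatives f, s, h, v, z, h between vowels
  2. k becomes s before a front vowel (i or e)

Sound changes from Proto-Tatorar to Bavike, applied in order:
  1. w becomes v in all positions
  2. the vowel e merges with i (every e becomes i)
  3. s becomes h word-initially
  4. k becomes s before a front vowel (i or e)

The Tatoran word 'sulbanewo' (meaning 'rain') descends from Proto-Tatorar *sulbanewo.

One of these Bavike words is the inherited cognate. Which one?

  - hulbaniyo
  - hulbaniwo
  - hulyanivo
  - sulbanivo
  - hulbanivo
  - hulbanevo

Bavike: start from *sulbanewo.
  rule 1 (unconditioned shift): sulbanewo → sulbanevo
  rule 2 (vowel merger): sulbanevo → sulbanivo
  rule 3 (debuccalisation): sulbanivo → hulbanivo
  rule 4: no change — hulbanivo
  ⇒ Bavike hulbanivo

hulbanivo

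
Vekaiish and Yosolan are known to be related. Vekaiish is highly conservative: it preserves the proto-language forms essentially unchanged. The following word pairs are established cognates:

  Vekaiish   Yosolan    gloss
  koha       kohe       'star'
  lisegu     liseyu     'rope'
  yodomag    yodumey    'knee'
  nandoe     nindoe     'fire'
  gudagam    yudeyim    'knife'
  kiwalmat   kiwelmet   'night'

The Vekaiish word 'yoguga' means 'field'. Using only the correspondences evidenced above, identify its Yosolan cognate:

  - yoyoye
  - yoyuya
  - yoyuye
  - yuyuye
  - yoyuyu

yoyuye

lisegu ~ liseyu — Vekaiish g corresponds to Yosolan y between vowels (before a back vowel).
gudagam ~ yudeyim — Vekaiish g corresponds to Yosolan y between vowels (before a back vowel).
koha ~ kohe — Vekaiish a corresponds to Yosolan e word-finally.
Applying these to Vekaiish 'yoguga':
  yoguga → yoyuga   (g→y between vowels (before a back vowel))
  yoyuga → yoyuya   (g→y between vowels (before a back vowel))
  yoyuya → yoyuye   (a→e word-finally)
So the Yosolan cognate is 'yoyuye'.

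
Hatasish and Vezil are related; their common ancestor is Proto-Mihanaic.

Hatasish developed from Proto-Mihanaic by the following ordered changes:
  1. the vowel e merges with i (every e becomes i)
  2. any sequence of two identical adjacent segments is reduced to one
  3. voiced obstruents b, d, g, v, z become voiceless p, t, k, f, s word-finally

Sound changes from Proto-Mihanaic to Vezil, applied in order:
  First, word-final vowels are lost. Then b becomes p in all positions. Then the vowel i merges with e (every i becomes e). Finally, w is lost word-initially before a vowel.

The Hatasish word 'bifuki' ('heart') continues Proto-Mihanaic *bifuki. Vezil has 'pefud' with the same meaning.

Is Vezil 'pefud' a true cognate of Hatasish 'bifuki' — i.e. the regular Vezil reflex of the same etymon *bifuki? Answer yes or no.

Derive the expected Vezil reflex of *bifuki:
Vezil: start from *bifuki.
  rule 1 (apocope): bifuki → bifuk
  rule 2 (unconditioned shift): bifuk → pifuk
  rule 3 (vowel merger): pifuk → pefuk
  rule 4: no change — pefuk
  ⇒ Vezil pefuk
The regular Vezil reflex would be 'pefuk', but the attested form is 'pefud'. The correspondence is irregular, so they are not cognates (the Vezil form has a different source).

no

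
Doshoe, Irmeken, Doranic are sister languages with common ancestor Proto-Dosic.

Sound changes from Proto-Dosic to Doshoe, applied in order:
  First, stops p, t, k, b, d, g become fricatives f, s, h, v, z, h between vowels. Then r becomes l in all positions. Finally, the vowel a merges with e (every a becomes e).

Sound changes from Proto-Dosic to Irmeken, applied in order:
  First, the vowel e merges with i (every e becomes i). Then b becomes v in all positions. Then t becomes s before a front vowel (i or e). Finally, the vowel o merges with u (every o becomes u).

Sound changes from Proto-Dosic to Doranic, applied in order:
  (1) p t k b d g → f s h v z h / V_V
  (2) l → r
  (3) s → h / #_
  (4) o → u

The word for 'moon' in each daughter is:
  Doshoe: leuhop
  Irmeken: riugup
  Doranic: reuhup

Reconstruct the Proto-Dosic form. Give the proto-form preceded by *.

Position 4: Doshoe has h, Irmeken has g, Doranic has h. Irmeken preserves g here (none of its changes turn any other segment into g), so the proto-segment is *g.
Position 5: Doshoe has o, Irmeken has u, Doranic has u. Doshoe preserves o here (none of its changes turn any other segment into o), so the proto-segment is *o.
Position 2: Doshoe has e, Irmeken has i, Doranic has e. Doranic preserves e here (none of its changes turn any other segment into e), so the proto-segment is *e.
Verify the candidate proto-form against each daughter:
Doshoe: *reugop
  reugop → reuhop   [intervocalic lenition]
  reuhop → leuhop   [unconditioned shift]
  leuhop (rule 3 does not apply)
  giving Doshoe leuhop.
Irmeken: start from *reugop.
  rule 1 (vowel merger): reugop → riugop
  rule 2: no change — riugop
  rule 3: no change — riugop
  rule 4 (vowel merger): riugop → riugup
  ⇒ Irmeken riugup
Doranic: start from *reugop.
  rule 1 (intervocalic lenition): reugop → reuhop
  rule 2: no change — reuhop
  rule 3: no change — reuhop
  rule 4 (vowel merger): reuhop → reuhup
  ⇒ Doranic reuhup
Only *reugop yields all of Doshoe leuhop, Irmeken riugup, Doranic reuhup.

*reugop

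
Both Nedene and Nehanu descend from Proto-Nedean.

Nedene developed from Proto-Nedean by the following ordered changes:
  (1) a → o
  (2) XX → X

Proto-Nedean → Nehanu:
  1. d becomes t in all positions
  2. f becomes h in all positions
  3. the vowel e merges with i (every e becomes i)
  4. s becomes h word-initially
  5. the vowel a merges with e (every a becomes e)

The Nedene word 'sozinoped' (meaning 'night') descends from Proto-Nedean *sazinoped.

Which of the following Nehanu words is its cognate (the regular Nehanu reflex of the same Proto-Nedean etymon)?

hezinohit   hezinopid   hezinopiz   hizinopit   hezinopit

hezinopit

Nehanu: *sazinoped
  sazinoped → sazinopet   [unconditioned shift]
  sazinopet (rule 2 does not apply)
  sazinopet → sazinopit   [vowel merger]
  sazinopit → hazinopit   [debuccalisation]
  hazinopit → hezinopit   [vowel merger]
  giving Nehanu hezinopit.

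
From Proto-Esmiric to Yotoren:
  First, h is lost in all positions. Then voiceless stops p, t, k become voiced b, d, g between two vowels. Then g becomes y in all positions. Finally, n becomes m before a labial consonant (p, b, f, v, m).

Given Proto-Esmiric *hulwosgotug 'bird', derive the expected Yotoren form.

Yotoren: *hulwosgotug
  hulwosgotug → ulwosgotug   [h-loss]
  ulwosgotug → ulwosgodug   [intervocalic voicing]
  ulwosgodug → ulwosyoduy   [unconditioned shift]
  ulwosyoduy (rule 4 does not apply)
  giving Yotoren ulwosyoduy.

ulwosyoduy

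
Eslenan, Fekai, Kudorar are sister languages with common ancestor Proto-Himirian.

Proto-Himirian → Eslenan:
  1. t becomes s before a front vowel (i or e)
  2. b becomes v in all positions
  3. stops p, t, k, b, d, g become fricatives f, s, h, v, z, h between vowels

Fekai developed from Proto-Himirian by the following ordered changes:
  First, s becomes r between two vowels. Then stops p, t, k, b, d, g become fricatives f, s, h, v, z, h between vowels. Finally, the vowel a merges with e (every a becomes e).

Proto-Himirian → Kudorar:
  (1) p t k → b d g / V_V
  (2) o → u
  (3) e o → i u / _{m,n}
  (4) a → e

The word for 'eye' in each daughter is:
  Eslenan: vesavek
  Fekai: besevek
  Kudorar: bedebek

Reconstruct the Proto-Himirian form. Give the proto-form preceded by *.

Position 5: Eslenan has v, Fekai has v, Kudorar has b. Taking the neighbouring segments as reconstructed: Eslenan v could go back to *b or *v; Fekai v could go back to *b or *v; Kudorar b could go back to *p or *b — the one source consistent with every daughter is *b.
Position 4: Eslenan has a, Fekai has e, Kudorar has e. Eslenan preserves a here (none of its changes turn any other segment into a), so the proto-segment is *a.
Continuing position by position gives *betabek; check it forward:
Eslenan: *betabek
  betabek (rule 1 does not apply)
  betabek → vetavek   [unconditioned shift]
  vetavek → vesavek   [intervocalic lenition]
  giving Eslenan vesavek.
Fekai: start from *betabek.
  rule 1: no change — betabek
  rule 2 (intervocalic lenition): betabek → besavek
  rule 3 (vowel merger): besavek → besevek
  ⇒ Fekai besevek
Kudorar: *betabek
  betabek → bedabek   [intervocalic voicing]
  bedabek (rule 2 does not apply)
  bedabek (rule 3 does not apply)
  bedabek → bedebek   [vowel merger]
  giving Kudorar bedebek.
No other proto-form is consistent with every reflex, so the reconstruction is *betabek.

*betabek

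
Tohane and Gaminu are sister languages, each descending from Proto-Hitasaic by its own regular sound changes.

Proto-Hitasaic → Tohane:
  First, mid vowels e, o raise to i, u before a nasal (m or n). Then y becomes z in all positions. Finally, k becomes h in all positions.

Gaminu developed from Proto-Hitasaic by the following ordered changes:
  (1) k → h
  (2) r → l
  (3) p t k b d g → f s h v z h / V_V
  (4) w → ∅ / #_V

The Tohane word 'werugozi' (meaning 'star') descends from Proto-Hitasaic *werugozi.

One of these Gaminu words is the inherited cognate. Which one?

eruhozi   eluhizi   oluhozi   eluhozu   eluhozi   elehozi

Gaminu: start from *werugozi.
  rule 1: no change — werugozi
  rule 2 (unconditioned shift): werugozi → welugozi
  rule 3 (intervocalic lenition): welugozi → weluhozi
  rule 4 (glide loss): weluhozi → eluhozi
  ⇒ Gaminu eluhozi

eluhozi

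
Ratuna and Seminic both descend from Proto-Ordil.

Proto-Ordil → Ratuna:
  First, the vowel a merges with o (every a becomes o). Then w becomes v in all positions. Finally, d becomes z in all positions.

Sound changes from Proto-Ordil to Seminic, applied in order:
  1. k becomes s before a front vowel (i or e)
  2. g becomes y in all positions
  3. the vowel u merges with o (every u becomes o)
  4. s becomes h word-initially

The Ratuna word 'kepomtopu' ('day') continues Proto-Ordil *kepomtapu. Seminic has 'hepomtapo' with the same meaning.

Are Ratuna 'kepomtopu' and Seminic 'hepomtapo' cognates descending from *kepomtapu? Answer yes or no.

yes

Derive the expected Seminic reflex of *kepomtapu:
Seminic: start from *kepomtapu.
  rule 1 (palatalisation): kepomtapu → sepomtapu
  rule 2: no change — sepomtapu
  rule 3 (vowel merger): sepomtapu → sepomtapo
  rule 4 (debuccalisation): sepomtapo → hepomtapo
  ⇒ Seminic hepomtapo
Seminic 'hepomtapo' matches the regular reflex exactly, so the pair is cognate.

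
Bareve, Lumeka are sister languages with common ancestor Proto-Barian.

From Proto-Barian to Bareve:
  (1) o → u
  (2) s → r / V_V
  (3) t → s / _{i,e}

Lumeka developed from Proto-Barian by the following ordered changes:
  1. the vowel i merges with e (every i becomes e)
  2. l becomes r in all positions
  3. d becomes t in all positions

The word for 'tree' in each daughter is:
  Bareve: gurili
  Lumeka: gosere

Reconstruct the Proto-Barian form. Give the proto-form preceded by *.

Position 3: Bareve has r, Lumeka has s. Lumeka preserves s here (none of its changes turn any other segment into s), so the proto-segment is *s.
Position 5: Bareve has l, Lumeka has r. Bareve preserves l here (none of its changes turn any other segment into l), so the proto-segment is *l.
Verify the candidate proto-form against each daughter:
Bareve: *gosili > gusili > gurili  (by vowel merger, rhotacism)
Lumeka: start from *gosili.
  rule 1 (vowel merger): gosili → gosele
  rule 2 (unconditioned shift): gosele → gosere
  rule 3: no change — gosere
  ⇒ Lumeka gosere
*gosili is the unique common source.

*gosili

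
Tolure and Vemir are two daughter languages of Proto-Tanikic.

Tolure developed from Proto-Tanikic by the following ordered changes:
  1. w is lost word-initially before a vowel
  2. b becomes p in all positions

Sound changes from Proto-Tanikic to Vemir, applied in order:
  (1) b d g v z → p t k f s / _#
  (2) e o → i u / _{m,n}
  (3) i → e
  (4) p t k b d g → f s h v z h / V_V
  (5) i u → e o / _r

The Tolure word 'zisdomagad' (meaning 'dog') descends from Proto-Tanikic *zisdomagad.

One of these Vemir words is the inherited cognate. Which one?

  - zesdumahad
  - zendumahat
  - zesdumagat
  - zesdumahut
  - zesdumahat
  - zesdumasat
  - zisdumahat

Vemir: start from *zisdomagad.
  rule 1 (final devoicing): zisdomagad → zisdomagat
  rule 2 (pre-nasal raising): zisdomagat → zisdumagat
  rule 3 (vowel merger): zisdumagat → zesdumagat
  rule 4 (intervocalic lenition): zesdumagat → zesdumahat
  rule 5: no change — zesdumahat
  ⇒ Vemir zesdumahat
Among the options, 'zesdumahat' alone shows every Vemir change applied in order.

zesdumahat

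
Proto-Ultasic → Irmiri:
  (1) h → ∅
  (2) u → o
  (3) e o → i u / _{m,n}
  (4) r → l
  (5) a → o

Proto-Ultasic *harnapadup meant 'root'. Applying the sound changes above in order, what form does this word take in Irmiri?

olnopodop

Irmiri: *harnapadup
  harnapadup → arnapadup   [h-loss]
  arnapadup → arnapadop   [vowel merger]
  arnapadop (rule 3 does not apply)
  arnapadop → alnapadop   [unconditioned shift]
  alnapadop → olnopodop   [vowel merger]
  giving Irmiri olnopodop.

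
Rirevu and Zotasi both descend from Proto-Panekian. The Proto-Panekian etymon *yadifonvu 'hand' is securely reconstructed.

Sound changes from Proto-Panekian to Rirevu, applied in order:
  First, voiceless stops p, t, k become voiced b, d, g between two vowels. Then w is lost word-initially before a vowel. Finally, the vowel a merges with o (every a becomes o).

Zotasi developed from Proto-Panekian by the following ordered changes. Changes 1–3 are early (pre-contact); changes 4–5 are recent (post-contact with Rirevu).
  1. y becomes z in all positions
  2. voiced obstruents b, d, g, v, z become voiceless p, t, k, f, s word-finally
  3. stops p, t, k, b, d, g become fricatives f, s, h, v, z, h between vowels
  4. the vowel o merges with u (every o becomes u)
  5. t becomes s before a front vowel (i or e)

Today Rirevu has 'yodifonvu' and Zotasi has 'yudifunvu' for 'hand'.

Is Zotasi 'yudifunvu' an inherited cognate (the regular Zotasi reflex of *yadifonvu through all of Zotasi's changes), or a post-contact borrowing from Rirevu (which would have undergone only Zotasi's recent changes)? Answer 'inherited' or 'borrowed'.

borrowed

If inherited, *yadifonvu would pass through all of Zotasi's changes:
Zotasi: *yadifonvu > zadifonvu > zazifonvu > zazifunvu  (by unconditioned shift, intervocalic lenition, vowel merger)
If borrowed from Rirevu 'yodifonvu' after the early changes, it would undergo only the recent ones:
  rule 4 (vowel merger): yodifonvu → yudifunvu
  rule 5 (palatalisation): no change (yudifunvu)
  ⇒ as a loan: yudifunvu
Zotasi 'yudifunvu' matches the loan outcome 'yudifunvu', not the inherited 'zazifunvu' — it skipped the early Zotasi changes, so it was borrowed from Rirevu.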